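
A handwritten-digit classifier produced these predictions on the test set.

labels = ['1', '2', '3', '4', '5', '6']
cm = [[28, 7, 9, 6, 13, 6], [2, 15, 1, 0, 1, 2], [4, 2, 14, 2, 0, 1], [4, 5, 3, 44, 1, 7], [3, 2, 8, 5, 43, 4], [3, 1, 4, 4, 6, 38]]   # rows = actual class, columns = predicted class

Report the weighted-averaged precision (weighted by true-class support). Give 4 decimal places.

0.6327

Per-class precision (TP/(TP+FP)):
  1: TP=28, FP=2+4+4+3+3=16 → 28/44 = 0.63636
  2: TP=15, FP=7+2+5+2+1=17 → 15/32 = 0.46875
  3: TP=14, FP=9+1+3+8+4=25 → 14/39 = 0.35897
  4: TP=44, FP=6+0+2+5+4=17 → 44/61 = 0.72131
  5: TP=43, FP=13+1+0+1+6=21 → 43/64 = 0.67188
  6: TP=38, FP=6+2+1+7+4=20 → 38/58 = 0.65517
Weighted-precision = Σ (supportᵢ/N)·precisionᵢ with N=298: (69/298)·0.63636 + (21/298)·0.46875 + (23/298)·0.35897 + (64/298)·0.72131 + (65/298)·0.67188 + (56/298)·0.65517 = 0.6327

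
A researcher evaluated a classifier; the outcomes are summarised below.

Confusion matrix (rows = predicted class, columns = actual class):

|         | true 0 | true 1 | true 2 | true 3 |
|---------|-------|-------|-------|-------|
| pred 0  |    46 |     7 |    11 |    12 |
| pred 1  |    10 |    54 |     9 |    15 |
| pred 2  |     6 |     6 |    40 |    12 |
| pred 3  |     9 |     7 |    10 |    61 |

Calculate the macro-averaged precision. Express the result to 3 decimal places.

Per-class precision (TP/(TP+FP)):
  0: TP=46, FP=7+11+12=30 → 46/76 = 0.6053
  1: TP=54, FP=10+9+15=34 → 54/88 = 0.6136
  2: TP=40, FP=6+6+12=24 → 40/64 = 0.6250
  3: TP=61, FP=9+7+10=26 → 61/87 = 0.7011
Macro-precision = mean = (0.6053 + 0.6136 + 0.6250 + 0.7011) / 4 = 0.636

0.636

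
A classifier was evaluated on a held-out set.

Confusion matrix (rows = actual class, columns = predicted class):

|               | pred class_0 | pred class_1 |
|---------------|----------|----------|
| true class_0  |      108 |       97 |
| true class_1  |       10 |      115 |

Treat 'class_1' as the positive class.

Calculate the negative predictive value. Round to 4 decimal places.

0.9153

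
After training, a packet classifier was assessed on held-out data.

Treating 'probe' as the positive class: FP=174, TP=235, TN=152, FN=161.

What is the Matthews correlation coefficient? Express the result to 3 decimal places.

MCC = (TP·TN − FP·FN) / √((TP+FP)(TP+FN)(TN+FP)(TN+FN))
Numerator = 235·152 − 174·161 = 7706
Denominator = √(409·396·326·313) = √16526482632 = 128555.3680
MCC = 7706 / 128555.3680 = 0.060

0.060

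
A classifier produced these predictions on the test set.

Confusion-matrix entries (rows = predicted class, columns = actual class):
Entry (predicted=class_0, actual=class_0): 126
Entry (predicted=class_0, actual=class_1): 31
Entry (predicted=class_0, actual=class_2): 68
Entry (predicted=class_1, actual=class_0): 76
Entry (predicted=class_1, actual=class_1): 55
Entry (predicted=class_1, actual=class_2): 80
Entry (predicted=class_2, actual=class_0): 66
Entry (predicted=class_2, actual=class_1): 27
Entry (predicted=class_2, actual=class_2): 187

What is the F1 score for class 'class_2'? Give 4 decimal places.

0.6081

Take TP from the diagonal, FP from the rest of the 'class_2' prediction marginal, FN from the rest of the 'class_2' actual marginal.
F1 score = 2·TP/(2·TP+FP+FN).
class_2: TP=187, FP=66+27=93, FN=68+80=148 → 374/615 = 0.60813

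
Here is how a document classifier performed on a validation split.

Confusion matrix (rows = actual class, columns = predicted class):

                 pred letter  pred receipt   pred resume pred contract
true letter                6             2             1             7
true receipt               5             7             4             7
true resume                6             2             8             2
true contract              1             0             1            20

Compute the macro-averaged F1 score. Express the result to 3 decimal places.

0.489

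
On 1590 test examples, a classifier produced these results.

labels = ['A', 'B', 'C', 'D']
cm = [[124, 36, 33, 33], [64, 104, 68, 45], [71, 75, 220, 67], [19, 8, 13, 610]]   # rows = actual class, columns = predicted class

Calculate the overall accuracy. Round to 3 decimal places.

Accuracy = trace / total = (124+104+220+610=1058) / 1590 = 1058/1590 = 0.665

0.665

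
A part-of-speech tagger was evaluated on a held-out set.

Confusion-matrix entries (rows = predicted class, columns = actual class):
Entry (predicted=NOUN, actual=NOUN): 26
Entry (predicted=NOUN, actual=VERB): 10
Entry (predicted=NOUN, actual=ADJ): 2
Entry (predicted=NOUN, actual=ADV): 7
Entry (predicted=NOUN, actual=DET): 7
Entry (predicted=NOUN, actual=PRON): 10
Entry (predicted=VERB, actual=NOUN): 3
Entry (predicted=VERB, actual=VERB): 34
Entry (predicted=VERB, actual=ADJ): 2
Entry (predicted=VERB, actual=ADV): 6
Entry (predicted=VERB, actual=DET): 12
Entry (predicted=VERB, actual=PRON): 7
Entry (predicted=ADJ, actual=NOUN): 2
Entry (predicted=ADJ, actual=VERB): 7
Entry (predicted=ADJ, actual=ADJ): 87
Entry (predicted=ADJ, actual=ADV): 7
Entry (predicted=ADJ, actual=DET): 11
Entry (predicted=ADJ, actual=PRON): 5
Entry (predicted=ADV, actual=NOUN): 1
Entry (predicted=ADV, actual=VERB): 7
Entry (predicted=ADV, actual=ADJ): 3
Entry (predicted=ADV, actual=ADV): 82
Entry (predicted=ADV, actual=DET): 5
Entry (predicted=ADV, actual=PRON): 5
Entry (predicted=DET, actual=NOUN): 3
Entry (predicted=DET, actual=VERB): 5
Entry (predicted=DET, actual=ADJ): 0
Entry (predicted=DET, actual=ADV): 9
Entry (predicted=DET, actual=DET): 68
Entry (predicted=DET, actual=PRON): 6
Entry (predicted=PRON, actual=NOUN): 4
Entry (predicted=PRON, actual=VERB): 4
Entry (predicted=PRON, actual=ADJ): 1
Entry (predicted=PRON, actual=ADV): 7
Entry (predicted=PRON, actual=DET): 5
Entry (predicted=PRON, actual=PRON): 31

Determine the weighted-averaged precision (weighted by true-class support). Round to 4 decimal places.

0.6807

Per-class precision (TP/(TP+FP)):
  NOUN: TP=26, FP=10+2+7+7+10=36 → 26/62 = 0.41935
  VERB: TP=34, FP=3+2+6+12+7=30 → 34/64 = 0.53125
  ADJ: TP=87, FP=2+7+7+11+5=32 → 87/119 = 0.73109
  ADV: TP=82, FP=1+7+3+5+5=21 → 82/103 = 0.79612
  DET: TP=68, FP=3+5+0+9+6=23 → 68/91 = 0.74725
  PRON: TP=31, FP=4+4+1+7+5=21 → 31/52 = 0.59615
Weighted-precision = Σ (supportᵢ/N)·precisionᵢ with N=491: (39/491)·0.41935 + (67/491)·0.53125 + (95/491)·0.73109 + (118/491)·0.79612 + (108/491)·0.74725 + (64/491)·0.59615 = 0.6807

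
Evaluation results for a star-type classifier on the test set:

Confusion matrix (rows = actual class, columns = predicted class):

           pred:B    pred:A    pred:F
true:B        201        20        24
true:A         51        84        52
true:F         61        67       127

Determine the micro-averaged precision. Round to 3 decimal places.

0.600

Micro-averaging pools counts across classes: ΣTP=412, ΣFP=275, ΣFN=275.
Micro-precision = TP/(TP+FP) on pooled counts = 0.600 (equals overall accuracy in single-label multiclass).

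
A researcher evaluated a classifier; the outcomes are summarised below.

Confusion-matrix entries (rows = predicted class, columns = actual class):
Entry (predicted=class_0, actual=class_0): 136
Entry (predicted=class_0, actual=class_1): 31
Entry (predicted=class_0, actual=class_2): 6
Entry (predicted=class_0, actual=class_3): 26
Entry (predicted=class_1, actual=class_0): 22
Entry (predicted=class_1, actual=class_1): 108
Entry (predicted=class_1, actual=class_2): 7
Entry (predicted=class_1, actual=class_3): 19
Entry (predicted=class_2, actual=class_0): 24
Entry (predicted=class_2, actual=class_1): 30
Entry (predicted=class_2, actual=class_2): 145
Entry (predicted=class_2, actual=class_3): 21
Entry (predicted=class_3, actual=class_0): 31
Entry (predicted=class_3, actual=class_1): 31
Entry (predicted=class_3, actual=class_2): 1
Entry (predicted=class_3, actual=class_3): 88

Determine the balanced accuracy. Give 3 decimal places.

0.665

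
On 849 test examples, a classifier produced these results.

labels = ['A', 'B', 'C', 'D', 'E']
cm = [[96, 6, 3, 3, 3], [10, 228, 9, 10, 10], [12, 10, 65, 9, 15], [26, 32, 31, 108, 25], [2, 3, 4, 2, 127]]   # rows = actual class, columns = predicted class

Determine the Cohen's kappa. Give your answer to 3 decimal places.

0.661

Observed agreement pₒ = trace/N = 624/849 = 0.7350
Expected agreement pₑ = Σ (rowᵢ·colᵢ)/N² = (111·146 + 267·279 + 111·112 + 222·132 + 138·180)/849² = 0.2182
κ = (pₒ − pₑ)/(1 − pₑ) = (0.7350 − 0.2182)/(1 − 0.2182) = 0.661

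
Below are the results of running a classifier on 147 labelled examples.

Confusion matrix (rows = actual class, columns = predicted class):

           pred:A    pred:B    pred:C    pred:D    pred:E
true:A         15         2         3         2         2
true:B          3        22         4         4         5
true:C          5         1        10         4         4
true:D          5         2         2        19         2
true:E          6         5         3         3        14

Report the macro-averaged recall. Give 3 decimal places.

0.541

Per-class recall (TP/(TP+FN)):
  A: TP=15, FN=2+3+2+2=9 → 15/24 = 0.6250
  B: TP=22, FN=3+4+4+5=16 → 22/38 = 0.5789
  C: TP=10, FN=5+1+4+4=14 → 10/24 = 0.4167
  D: TP=19, FN=5+2+2+2=11 → 19/30 = 0.6333
  E: TP=14, FN=6+5+3+3=17 → 14/31 = 0.4516
Macro-recall = mean = (0.6250 + 0.5789 + 0.4167 + 0.6333 + 0.4516) / 5 = 0.541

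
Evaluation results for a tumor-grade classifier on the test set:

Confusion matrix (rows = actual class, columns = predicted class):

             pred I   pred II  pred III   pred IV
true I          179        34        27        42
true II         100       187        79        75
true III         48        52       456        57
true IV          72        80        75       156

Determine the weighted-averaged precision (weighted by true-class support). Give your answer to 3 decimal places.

0.570

Per-class precision (TP/(TP+FP)):
  I: TP=179, FP=100+48+72=220 → 179/399 = 0.4486
  II: TP=187, FP=34+52+80=166 → 187/353 = 0.5297
  III: TP=456, FP=27+79+75=181 → 456/637 = 0.7159
  IV: TP=156, FP=42+75+57=174 → 156/330 = 0.4727
Weighted-precision = Σ (supportᵢ/N)·precisionᵢ with N=1719: (282/1719)·0.4486 + (441/1719)·0.5297 + (613/1719)·0.7159 + (383/1719)·0.4727 = 0.570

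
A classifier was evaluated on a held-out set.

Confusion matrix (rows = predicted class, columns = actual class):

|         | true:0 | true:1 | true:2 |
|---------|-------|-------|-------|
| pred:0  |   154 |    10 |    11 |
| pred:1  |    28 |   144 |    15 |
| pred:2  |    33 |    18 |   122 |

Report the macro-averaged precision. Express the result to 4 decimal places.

Per-class precision (TP/(TP+FP)):
  0: TP=154, FP=10+11=21 → 154/175 = 0.88000
  1: TP=144, FP=28+15=43 → 144/187 = 0.77005
  2: TP=122, FP=33+18=51 → 122/173 = 0.70520
Macro-precision = mean = (0.88000 + 0.77005 + 0.70520) / 3 = 0.7851

0.7851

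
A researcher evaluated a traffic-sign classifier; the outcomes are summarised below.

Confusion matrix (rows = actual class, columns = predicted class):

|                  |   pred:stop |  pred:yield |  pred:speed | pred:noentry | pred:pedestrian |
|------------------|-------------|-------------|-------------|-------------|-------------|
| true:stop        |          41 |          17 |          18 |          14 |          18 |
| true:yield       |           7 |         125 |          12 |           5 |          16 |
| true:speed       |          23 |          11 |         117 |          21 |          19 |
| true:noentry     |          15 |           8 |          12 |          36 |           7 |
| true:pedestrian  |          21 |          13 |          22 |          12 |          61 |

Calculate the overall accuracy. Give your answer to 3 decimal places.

0.566

Accuracy = trace / total = (41+125+117+36+61=380) / 671 = 380/671 = 0.566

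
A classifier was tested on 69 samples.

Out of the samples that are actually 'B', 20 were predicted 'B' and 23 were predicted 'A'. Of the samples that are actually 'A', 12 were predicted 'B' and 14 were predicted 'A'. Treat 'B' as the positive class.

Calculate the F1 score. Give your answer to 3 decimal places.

Precision = TP/(TP+FP) = 20/32 = 0.6250
Recall = TP/(TP+FN) = 20/43 = 0.4651
F1 = 2·TP/(2·TP+FP+FN) = 40/75 = 0.533

0.533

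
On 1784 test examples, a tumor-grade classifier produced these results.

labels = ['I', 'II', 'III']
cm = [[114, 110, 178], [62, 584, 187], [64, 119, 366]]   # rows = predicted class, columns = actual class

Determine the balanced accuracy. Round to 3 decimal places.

0.565

Balanced accuracy = mean of per-class recall.
  I: recall = 114/240 = 0.4750
  II: recall = 584/813 = 0.7183
  III: recall = 366/731 = 0.5007
Mean = (0.4750 + 0.7183 + 0.5007) / 3 = 0.565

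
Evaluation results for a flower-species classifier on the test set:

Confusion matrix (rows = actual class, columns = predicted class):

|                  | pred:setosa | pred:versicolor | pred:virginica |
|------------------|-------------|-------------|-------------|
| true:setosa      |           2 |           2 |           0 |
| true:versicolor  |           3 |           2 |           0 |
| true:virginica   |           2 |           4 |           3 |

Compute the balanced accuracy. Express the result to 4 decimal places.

0.4111

Balanced accuracy = mean of per-class recall.
  setosa: recall = 2/4 = 0.50000
  versicolor: recall = 2/5 = 0.40000
  virginica: recall = 3/9 = 0.33333
Mean = (0.50000 + 0.40000 + 0.33333) / 3 = 0.4111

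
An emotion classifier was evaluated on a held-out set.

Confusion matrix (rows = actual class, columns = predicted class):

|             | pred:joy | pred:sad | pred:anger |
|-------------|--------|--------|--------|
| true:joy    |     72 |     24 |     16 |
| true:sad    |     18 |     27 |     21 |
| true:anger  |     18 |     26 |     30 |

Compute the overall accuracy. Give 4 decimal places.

0.5119

Accuracy = trace / total = (72+27+30=129) / 252 = 129/252 = 0.5119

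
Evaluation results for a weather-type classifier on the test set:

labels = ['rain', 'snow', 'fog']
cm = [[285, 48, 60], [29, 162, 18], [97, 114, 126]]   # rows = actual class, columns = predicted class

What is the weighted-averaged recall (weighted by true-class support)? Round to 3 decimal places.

0.610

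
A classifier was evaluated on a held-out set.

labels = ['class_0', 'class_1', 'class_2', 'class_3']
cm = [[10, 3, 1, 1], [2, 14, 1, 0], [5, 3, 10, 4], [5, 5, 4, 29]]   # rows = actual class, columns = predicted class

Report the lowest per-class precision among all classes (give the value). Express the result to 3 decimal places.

0.455

Per-class precision (TP/(TP+FP)):
  class_0: TP=10, FP=2+5+5=12 → 10/22 = 0.4545
  class_1: TP=14, FP=3+3+5=11 → 14/25 = 0.5600
  class_2: TP=10, FP=1+1+4=6 → 10/16 = 0.6250
  class_3: TP=29, FP=1+0+4=5 → 29/34 = 0.8529
Lowest is class 'class_0' with precision = 0.455.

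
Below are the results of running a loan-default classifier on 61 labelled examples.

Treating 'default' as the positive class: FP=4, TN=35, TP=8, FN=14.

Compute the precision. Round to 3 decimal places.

0.667

Precision = TP/(TP+FP) = 8/(8+4) = 8/12 = 0.667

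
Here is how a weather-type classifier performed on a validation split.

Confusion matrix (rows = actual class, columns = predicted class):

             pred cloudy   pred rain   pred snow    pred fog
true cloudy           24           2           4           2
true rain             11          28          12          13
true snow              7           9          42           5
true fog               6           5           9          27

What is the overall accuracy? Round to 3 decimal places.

0.587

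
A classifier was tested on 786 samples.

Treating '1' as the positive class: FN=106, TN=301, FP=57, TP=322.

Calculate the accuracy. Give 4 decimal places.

Accuracy = (TP+TN)/N = (322+301)/786 = 0.7926

0.7926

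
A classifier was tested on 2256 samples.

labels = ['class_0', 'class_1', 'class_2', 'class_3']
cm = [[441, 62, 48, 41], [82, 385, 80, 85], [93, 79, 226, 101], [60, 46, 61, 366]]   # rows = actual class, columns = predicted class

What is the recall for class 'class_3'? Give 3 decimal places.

One-vs-rest for 'class_3': TP = diagonal; FP = other classes predicted 'class_3'; FN = 'class_3' predicted as other.
recall = TP/(TP+FN).
class_3: TP=366, FN=60+46+61=167 → 366/533 = 0.6867

0.687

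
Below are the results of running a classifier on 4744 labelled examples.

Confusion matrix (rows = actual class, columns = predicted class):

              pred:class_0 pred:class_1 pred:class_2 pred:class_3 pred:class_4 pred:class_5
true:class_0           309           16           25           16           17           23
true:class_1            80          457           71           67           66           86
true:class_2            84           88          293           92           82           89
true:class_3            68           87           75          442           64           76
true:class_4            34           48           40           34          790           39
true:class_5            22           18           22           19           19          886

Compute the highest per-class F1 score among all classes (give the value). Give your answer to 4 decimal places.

Per-class F1 score (2·TP/(2·TP+FP+FN)):
  class_0: TP=309, FP=80+84+68+34+22=288, FN=16+25+16+17+23=97 → 618/1003 = 0.61615
  class_1: TP=457, FP=16+88+87+48+18=257, FN=80+71+67+66+86=370 → 914/1541 = 0.59312
  class_2: TP=293, FP=25+71+75+40+22=233, FN=84+88+92+82+89=435 → 586/1254 = 0.46730
  class_3: TP=442, FP=16+67+92+34+19=228, FN=68+87+75+64+76=370 → 884/1482 = 0.59649
  class_4: TP=790, FP=17+66+82+64+19=248, FN=34+48+40+34+39=195 → 1580/2023 = 0.78102
  class_5: TP=886, FP=23+86+89+76+39=313, FN=22+18+22+19+19=100 → 1772/2185 = 0.81098
Highest is class 'class_5' with F1 score = 0.8110.

0.8110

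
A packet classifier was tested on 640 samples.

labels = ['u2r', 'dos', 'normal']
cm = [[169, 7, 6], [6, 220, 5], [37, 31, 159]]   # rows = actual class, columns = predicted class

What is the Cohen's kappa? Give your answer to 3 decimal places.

0.784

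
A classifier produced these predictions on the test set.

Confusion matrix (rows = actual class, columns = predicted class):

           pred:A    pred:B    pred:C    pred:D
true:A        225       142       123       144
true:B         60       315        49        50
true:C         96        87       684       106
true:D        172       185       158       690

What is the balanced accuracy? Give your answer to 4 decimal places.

0.5738

Balanced accuracy = mean of per-class recall.
  A: recall = 225/634 = 0.35489
  B: recall = 315/474 = 0.66456
  C: recall = 684/973 = 0.70298
  D: recall = 690/1205 = 0.57261
Mean = (0.35489 + 0.66456 + 0.70298 + 0.57261) / 4 = 0.5738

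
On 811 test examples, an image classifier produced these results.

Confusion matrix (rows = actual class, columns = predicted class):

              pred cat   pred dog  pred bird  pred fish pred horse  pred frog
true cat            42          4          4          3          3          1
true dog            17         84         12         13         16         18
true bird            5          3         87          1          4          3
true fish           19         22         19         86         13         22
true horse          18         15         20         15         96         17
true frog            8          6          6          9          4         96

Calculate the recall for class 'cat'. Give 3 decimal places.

0.737

Treat 'cat' as positive and all other classes as negative.
recall = TP/(TP+FN).
cat: TP=42, FN=4+4+3+3+1=15 → 42/57 = 0.7368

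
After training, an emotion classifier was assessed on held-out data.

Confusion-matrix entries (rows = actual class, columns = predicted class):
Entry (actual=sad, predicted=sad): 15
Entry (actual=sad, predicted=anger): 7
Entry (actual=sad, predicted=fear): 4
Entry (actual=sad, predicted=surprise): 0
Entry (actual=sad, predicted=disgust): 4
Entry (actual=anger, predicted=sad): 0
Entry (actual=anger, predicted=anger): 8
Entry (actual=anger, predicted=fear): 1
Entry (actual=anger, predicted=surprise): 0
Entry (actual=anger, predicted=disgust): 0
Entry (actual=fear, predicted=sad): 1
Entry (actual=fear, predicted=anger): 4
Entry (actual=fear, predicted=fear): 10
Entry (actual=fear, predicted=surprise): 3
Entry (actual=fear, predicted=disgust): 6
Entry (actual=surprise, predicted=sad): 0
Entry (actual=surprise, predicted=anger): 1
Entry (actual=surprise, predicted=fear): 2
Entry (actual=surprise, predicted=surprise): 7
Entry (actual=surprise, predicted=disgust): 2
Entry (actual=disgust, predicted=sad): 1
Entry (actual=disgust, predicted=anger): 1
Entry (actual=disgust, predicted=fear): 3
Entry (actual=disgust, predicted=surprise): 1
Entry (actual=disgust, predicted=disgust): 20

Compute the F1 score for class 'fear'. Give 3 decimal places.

0.455

F1 score = 2·TP/(2·TP+FP+FN).
fear: TP=10, FP=4+1+2+3=10, FN=1+4+3+6=14 → 20/44 = 0.4545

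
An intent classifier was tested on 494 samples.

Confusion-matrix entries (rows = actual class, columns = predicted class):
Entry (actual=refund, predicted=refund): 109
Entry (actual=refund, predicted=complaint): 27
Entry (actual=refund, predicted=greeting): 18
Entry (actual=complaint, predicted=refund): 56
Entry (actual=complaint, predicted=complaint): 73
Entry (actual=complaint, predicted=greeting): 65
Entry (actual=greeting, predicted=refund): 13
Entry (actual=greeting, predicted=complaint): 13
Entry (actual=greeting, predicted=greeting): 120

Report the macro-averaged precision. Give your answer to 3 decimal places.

Per-class precision (TP/(TP+FP)):
  refund: TP=109, FP=56+13=69 → 109/178 = 0.6124
  complaint: TP=73, FP=27+13=40 → 73/113 = 0.6460
  greeting: TP=120, FP=18+65=83 → 120/203 = 0.5911
Macro-precision = mean = (0.6124 + 0.6460 + 0.5911) / 3 = 0.617

0.617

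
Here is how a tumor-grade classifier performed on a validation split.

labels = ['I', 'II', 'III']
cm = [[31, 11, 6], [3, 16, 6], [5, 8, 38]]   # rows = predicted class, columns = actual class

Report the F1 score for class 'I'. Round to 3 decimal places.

0.713

Take TP from the diagonal, FP from the rest of the 'I' prediction marginal, FN from the rest of the 'I' actual marginal.
F1 score = 2·TP/(2·TP+FP+FN).
I: TP=31, FP=11+6=17, FN=3+5=8 → 62/87 = 0.7126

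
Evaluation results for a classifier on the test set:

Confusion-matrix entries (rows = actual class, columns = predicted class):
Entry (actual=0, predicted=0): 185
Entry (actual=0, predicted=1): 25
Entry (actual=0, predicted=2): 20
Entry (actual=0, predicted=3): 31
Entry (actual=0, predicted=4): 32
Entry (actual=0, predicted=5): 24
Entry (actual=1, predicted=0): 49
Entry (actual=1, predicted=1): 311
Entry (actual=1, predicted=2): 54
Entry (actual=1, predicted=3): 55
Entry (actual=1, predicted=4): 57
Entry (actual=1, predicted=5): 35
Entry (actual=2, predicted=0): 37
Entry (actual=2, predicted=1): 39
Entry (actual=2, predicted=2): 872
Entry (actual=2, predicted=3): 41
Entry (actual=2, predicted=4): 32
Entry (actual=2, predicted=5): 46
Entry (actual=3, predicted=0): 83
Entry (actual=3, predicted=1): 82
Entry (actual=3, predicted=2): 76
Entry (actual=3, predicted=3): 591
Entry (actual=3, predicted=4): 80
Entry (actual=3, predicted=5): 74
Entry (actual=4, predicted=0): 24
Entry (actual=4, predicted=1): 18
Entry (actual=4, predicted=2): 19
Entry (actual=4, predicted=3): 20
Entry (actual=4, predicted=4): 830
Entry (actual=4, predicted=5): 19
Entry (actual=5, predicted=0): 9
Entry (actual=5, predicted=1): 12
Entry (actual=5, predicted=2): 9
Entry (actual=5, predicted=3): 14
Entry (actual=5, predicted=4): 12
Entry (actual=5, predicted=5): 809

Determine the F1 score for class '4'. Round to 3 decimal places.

Treat '4' as positive and all other classes as negative.
F1 score = 2·TP/(2·TP+FP+FN).
4: TP=830, FP=32+57+32+80+12=213, FN=24+18+19+20+19=100 → 1660/1973 = 0.8414

0.841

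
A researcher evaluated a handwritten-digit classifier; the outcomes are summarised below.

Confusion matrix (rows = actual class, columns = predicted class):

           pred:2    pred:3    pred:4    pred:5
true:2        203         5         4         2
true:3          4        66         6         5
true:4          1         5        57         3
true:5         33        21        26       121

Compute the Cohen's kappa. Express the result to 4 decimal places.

0.7114

Observed agreement pₒ = trace/N = 447/562 = 0.79537
Expected agreement pₑ = Σ (rowᵢ·colᵢ)/N² = (214·241 + 81·97 + 66·93 + 201·131)/562² = 0.29097
κ = (pₒ − pₑ)/(1 − pₑ) = (0.79537 − 0.29097)/(1 − 0.29097) = 0.7114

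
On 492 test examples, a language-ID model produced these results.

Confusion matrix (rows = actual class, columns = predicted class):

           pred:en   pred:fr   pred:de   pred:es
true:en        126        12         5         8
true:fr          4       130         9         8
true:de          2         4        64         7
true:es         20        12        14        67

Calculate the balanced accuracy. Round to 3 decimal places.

0.780

Balanced accuracy = mean of per-class recall.
  en: recall = 126/151 = 0.8344
  fr: recall = 130/151 = 0.8609
  de: recall = 64/77 = 0.8312
  es: recall = 67/113 = 0.5929
Mean = (0.8344 + 0.8609 + 0.8312 + 0.5929) / 4 = 0.780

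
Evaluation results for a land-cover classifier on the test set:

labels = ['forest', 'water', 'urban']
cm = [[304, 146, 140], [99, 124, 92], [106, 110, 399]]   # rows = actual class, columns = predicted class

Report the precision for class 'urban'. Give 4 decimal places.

Treat 'urban' as positive and all other classes as negative.
precision = TP/(TP+FP).
urban: TP=399, FP=140+92=232 → 399/631 = 0.63233

0.6323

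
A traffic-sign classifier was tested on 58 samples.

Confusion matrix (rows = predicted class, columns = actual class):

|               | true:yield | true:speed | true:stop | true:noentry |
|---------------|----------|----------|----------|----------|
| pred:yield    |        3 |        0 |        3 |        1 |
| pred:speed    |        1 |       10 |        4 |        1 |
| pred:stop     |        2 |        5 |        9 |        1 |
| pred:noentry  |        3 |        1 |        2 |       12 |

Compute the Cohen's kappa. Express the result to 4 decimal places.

Observed agreement pₒ = trace/N = 34/58 = 0.58621
Expected agreement pₑ = Σ (rowᵢ·colᵢ)/N² = (9·7 + 16·16 + 18·17 + 15·18)/58² = 0.26605
κ = (pₒ − pₑ)/(1 − pₑ) = (0.58621 − 0.26605)/(1 − 0.26605) = 0.4362

0.4362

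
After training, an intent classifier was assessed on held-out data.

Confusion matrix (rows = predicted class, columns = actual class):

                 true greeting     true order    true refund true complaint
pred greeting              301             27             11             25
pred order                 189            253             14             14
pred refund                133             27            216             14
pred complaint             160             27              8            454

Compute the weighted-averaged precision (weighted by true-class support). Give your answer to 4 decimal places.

Per-class precision (TP/(TP+FP)):
  greeting: TP=301, FP=27+11+25=63 → 301/364 = 0.82692
  order: TP=253, FP=189+14+14=217 → 253/470 = 0.53830
  refund: TP=216, FP=133+27+14=174 → 216/390 = 0.55385
  complaint: TP=454, FP=160+27+8=195 → 454/649 = 0.69954
Weighted-precision = Σ (supportᵢ/N)·precisionᵢ with N=1873: (783/1873)·0.82692 + (334/1873)·0.53830 + (249/1873)·0.55385 + (507/1873)·0.69954 = 0.7047

0.7047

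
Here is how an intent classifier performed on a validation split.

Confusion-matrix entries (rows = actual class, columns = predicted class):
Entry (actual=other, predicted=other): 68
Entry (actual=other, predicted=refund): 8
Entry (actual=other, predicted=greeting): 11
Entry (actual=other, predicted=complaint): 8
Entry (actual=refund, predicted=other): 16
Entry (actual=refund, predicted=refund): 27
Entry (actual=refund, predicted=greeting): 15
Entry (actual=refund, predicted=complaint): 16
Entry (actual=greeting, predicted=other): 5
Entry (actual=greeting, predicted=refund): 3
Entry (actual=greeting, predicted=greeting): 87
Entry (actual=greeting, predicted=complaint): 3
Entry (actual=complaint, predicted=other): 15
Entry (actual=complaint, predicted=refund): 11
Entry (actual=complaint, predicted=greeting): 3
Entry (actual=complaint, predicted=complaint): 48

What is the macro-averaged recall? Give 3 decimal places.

Per-class recall (TP/(TP+FN)):
  other: TP=68, FN=8+11+8=27 → 68/95 = 0.7158
  refund: TP=27, FN=16+15+16=47 → 27/74 = 0.3649
  greeting: TP=87, FN=5+3+3=11 → 87/98 = 0.8878
  complaint: TP=48, FN=15+11+3=29 → 48/77 = 0.6234
Macro-recall = mean = (0.7158 + 0.3649 + 0.8878 + 0.6234) / 4 = 0.648

0.648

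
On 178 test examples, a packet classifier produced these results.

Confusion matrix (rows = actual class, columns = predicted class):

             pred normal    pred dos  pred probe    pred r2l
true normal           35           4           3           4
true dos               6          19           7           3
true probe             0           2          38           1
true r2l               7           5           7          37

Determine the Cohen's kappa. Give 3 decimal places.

Observed agreement pₒ = trace/N = 129/178 = 0.7247
Expected agreement pₑ = Σ (rowᵢ·colᵢ)/N² = (46·48 + 35·30 + 41·55 + 56·45)/178² = 0.2535
κ = (pₒ − pₑ)/(1 − pₑ) = (0.7247 − 0.2535)/(1 − 0.2535) = 0.631

0.631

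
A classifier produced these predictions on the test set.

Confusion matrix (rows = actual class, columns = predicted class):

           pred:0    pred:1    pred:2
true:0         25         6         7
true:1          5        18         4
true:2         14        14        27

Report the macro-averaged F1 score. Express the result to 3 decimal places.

Per-class F1 score (2·TP/(2·TP+FP+FN)):
  0: TP=25, FP=5+14=19, FN=6+7=13 → 50/82 = 0.6098
  1: TP=18, FP=6+14=20, FN=5+4=9 → 36/65 = 0.5538
  2: TP=27, FP=7+4=11, FN=14+14=28 → 54/93 = 0.5806
Macro-F1 score = mean = (0.6098 + 0.5538 + 0.5806) / 3 = 0.581

0.581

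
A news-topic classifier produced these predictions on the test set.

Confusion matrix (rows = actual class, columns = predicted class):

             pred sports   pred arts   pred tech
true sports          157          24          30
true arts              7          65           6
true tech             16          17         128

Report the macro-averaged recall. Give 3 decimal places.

0.791

Per-class recall (TP/(TP+FN)):
  sports: TP=157, FN=24+30=54 → 157/211 = 0.7441
  arts: TP=65, FN=7+6=13 → 65/78 = 0.8333
  tech: TP=128, FN=16+17=33 → 128/161 = 0.7950
Macro-recall = mean = (0.7441 + 0.8333 + 0.7950) / 3 = 0.791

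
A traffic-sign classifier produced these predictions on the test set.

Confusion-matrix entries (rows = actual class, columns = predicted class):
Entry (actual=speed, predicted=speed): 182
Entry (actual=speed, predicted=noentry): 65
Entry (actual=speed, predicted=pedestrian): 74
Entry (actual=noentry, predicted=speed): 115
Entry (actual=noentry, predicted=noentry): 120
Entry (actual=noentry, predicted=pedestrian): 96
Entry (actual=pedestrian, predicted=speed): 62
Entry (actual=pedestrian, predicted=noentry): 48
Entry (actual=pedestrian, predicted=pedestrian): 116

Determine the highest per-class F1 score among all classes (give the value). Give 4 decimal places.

0.5353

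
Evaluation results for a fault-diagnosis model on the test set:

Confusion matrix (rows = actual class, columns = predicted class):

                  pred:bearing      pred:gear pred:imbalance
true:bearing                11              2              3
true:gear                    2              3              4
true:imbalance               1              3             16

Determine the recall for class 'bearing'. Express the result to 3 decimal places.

Take TP from the diagonal, FP from the rest of the 'bearing' prediction marginal, FN from the rest of the 'bearing' actual marginal.
recall = TP/(TP+FN).
bearing: TP=11, FN=2+3=5 → 11/16 = 0.6875

0.688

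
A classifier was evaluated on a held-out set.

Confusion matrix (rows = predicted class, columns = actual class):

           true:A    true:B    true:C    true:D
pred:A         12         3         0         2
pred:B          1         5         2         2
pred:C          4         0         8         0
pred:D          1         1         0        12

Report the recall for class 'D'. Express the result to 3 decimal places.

0.750

One-vs-rest for 'D': TP = diagonal; FP = other classes predicted 'D'; FN = 'D' predicted as other.
recall = TP/(TP+FN).
D: TP=12, FN=2+2+0=4 → 12/16 = 0.7500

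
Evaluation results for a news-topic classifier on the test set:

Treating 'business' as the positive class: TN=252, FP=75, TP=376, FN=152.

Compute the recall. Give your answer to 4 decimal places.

0.7121

Recall = TP/(TP+FN) = 376/(376+152) = 376/528 = 0.7121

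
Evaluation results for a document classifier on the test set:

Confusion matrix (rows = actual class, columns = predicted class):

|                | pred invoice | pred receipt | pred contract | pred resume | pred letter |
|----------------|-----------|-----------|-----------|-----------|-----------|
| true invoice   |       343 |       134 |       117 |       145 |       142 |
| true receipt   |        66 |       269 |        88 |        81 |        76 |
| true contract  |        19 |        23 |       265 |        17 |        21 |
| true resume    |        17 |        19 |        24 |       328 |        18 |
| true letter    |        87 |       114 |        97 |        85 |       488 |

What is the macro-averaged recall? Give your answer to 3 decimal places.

0.598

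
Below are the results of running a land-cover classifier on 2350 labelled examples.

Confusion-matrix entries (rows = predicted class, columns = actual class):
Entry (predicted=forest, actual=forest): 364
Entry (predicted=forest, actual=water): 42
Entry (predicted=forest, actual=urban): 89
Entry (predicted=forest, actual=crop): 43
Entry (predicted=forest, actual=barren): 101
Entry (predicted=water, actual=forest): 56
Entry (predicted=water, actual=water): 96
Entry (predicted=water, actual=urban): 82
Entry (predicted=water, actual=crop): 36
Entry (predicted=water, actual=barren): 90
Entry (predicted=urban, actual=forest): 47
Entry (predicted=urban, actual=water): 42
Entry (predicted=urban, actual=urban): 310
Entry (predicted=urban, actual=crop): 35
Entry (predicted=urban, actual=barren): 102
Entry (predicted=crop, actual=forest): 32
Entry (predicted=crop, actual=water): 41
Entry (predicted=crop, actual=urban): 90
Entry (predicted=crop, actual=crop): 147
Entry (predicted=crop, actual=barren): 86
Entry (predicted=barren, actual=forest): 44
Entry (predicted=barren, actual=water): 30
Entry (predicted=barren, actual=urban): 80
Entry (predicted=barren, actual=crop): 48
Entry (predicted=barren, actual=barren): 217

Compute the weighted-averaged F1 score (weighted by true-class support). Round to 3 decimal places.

0.484

Per-class F1 score (2·TP/(2·TP+FP+FN)):
  forest: TP=364, FP=42+89+43+101=275, FN=56+47+32+44=179 → 728/1182 = 0.6159
  water: TP=96, FP=56+82+36+90=264, FN=42+42+41+30=155 → 192/611 = 0.3142
  urban: TP=310, FP=47+42+35+102=226, FN=89+82+90+80=341 → 620/1187 = 0.5223
  crop: TP=147, FP=32+41+90+86=249, FN=43+36+35+48=162 → 294/705 = 0.4170
  barren: TP=217, FP=44+30+80+48=202, FN=101+90+102+86=379 → 434/1015 = 0.4276
Weighted-F1 score = Σ (supportᵢ/N)·F1 scoreᵢ with N=2350: (543/2350)·0.6159 + (251/2350)·0.3142 + (651/2350)·0.5223 + (309/2350)·0.4170 + (596/2350)·0.4276 = 0.484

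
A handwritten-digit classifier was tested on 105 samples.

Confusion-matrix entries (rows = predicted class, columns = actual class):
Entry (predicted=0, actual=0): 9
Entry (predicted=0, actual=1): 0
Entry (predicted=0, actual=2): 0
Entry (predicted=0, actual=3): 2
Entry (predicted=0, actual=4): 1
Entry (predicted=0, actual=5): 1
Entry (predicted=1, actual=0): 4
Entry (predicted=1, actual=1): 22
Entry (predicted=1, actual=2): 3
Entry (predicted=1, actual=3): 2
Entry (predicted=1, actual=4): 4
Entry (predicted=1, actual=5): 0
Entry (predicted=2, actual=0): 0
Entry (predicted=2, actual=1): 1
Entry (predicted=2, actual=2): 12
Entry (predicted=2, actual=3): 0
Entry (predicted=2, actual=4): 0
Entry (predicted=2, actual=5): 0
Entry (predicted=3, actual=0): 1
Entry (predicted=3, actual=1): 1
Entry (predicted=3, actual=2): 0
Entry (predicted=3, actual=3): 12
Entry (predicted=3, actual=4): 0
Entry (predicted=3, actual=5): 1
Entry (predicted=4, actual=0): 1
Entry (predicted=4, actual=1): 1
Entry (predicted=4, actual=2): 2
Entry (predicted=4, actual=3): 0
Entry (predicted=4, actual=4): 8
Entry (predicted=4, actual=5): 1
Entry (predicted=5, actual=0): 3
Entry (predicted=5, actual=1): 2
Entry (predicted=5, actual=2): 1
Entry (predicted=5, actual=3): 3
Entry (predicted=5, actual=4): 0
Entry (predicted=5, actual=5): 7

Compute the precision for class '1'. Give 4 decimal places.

Take TP from the diagonal, FP from the rest of the '1' prediction marginal, FN from the rest of the '1' actual marginal.
precision = TP/(TP+FP).
1: TP=22, FP=4+3+2+4+0=13 → 22/35 = 0.62857

0.6286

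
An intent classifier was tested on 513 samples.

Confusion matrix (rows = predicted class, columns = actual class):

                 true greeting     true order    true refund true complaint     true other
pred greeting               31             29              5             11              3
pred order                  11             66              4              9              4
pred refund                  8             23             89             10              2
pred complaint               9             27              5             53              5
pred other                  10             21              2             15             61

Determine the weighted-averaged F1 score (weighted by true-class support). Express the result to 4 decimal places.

0.5741

Per-class F1 score (2·TP/(2·TP+FP+FN)):
  greeting: TP=31, FP=29+5+11+3=48, FN=11+8+9+10=38 → 62/148 = 0.41892
  order: TP=66, FP=11+4+9+4=28, FN=29+23+27+21=100 → 132/260 = 0.50769
  refund: TP=89, FP=8+23+10+2=43, FN=5+4+5+2=16 → 178/237 = 0.75105
  complaint: TP=53, FP=9+27+5+5=46, FN=11+9+10+15=45 → 106/197 = 0.53807
  other: TP=61, FP=10+21+2+15=48, FN=3+4+2+5=14 → 122/184 = 0.66304
Weighted-F1 score = Σ (supportᵢ/N)·F1 scoreᵢ with N=513: (69/513)·0.41892 + (166/513)·0.50769 + (105/513)·0.75105 + (98/513)·0.53807 + (75/513)·0.66304 = 0.5741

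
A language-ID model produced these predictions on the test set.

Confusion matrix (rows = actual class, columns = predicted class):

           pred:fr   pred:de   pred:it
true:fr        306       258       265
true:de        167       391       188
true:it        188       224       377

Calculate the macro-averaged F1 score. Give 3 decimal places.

Per-class F1 score (2·TP/(2·TP+FP+FN)):
  fr: TP=306, FP=167+188=355, FN=258+265=523 → 612/1490 = 0.4107
  de: TP=391, FP=258+224=482, FN=167+188=355 → 782/1619 = 0.4830
  it: TP=377, FP=265+188=453, FN=188+224=412 → 754/1619 = 0.4657
Macro-F1 score = mean = (0.4107 + 0.4830 + 0.4657) / 3 = 0.453

0.453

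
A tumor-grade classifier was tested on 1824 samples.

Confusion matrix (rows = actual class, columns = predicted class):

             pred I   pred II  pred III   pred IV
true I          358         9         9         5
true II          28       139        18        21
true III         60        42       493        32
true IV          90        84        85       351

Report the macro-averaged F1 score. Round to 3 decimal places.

Per-class F1 score (2·TP/(2·TP+FP+FN)):
  I: TP=358, FP=28+60+90=178, FN=9+9+5=23 → 716/917 = 0.7808
  II: TP=139, FP=9+42+84=135, FN=28+18+21=67 → 278/480 = 0.5792
  III: TP=493, FP=9+18+85=112, FN=60+42+32=134 → 986/1232 = 0.8003
  IV: TP=351, FP=5+21+32=58, FN=90+84+85=259 → 702/1019 = 0.6889
Macro-F1 score = mean = (0.7808 + 0.5792 + 0.8003 + 0.6889) / 4 = 0.712

0.712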